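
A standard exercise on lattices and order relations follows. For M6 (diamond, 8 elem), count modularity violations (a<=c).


Modular law: if a <= c then a v (b ^ c) = (a v b) ^ c.
Check all triples (a,b,c) with a <= c among 8 elements.
This lattice is modular (diamonds M_m and their chain-products are modular).
Total violating triples: 0


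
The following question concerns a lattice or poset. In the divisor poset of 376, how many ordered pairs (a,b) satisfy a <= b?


The order relation is {(a,b) : a <= b}, reflexive so it includes (a,a).
Examples: (1,1), (1,188), (1,2), (1,376), (1,4), ...
Total ordered pairs: 30


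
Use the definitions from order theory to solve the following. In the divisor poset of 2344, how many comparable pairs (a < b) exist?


A comparable pair {a,b} has a < b or b < a in the order.
Count unordered pairs where one element is strictly below the other.
Examples: {1,2}, {1,4}, {1,8}, {1,293}, ...
Total comparable pairs: 22


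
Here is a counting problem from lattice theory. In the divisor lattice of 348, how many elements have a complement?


An element a is complemented if some b has a meet b = bottom, a join b = top.
a is complemented iff gcd(a, n/a)=1, i.e. a is a unitary divisor of 348.
Complemented elements: 1, 3, 4, 12, 29, 87, ... (2 more)
Count: 8


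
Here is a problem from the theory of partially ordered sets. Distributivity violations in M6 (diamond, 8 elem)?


Distributive law: a ^ (b v c) = (a ^ b) v (a ^ c).
Check all 8^3 = 512 ordered triples (a,b,c).
  e.g. a=a1, b=a2, c=a3: lhs=a1 != rhs=0
  e.g. a=a1, b=a2, c=a4: lhs=a1 != rhs=0
Total violating triples: 120


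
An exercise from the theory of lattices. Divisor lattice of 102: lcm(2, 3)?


Join=lcm.
gcd(2,3)=1
lcm=6


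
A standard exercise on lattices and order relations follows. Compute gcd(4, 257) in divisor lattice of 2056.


In a divisor lattice, meet = gcd (greatest common divisor).
By Euclidean algorithm or factoring: gcd(4,257) = 1


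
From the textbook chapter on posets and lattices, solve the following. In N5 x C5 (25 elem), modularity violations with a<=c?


Modular law: if a <= c then a v (b ^ c) = (a v b) ^ c.
Check all triples (a,b,c) with a <= c among 25 elements.
  e.g. a=(a,0), b=(c,0), c=(b,0): lhs=(a,0) != rhs=(b,0)
  e.g. a=(a,0), b=(c,1), c=(b,0): lhs=(a,0) != rhs=(b,0)
Total violating triples: 75


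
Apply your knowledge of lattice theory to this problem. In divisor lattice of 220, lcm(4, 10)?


Join=lcm.
gcd(4,10)=2
lcm=20


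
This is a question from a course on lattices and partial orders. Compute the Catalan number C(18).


C(n) = C(2n, n) / (n+1).
C(36, 18) = 9075135300
C(18) = 9075135300 / 19 = 477638700


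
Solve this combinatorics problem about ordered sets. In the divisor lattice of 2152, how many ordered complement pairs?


Complement pair (a,b): a meet b = bottom, a join b = top.
Here: gcd(a,b)=1 and lcm(a,b)=2152, i.e. a*b=2152 with a,b coprime.
Pairs found: (1,2152), (8,269), (269,8), (2152,1)
Total ordered pairs: 4


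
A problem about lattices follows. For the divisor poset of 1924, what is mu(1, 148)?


In a divisor lattice, mu(a,b) = mu(b/a) where mu is the classical Mobius function.
b/a = 148/1 = 148
Prime factorization of 148: primes [2, 37]
148 is not squarefree, so mu(148) = 0


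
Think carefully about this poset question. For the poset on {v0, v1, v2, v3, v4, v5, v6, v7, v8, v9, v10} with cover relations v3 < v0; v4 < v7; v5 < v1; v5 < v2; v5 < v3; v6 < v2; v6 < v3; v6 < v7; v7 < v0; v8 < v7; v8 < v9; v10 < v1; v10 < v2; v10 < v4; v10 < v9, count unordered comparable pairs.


A comparable pair {a,b} has a < b or b < a in the order.
Count unordered pairs where one element is strictly below the other.
Examples: {v0,v3}, {v0,v4}, {v0,v5}, {v0,v6}, ...
Total comparable pairs: 21


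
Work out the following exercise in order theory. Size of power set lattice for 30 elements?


Power set = 2^n.
2^30 = 1073741824


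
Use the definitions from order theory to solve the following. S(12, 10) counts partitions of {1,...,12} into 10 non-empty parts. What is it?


S(n,k) = k*S(n-1,k) + S(n-1,k-1).
S(11,10) = 55, S(11,9) = 1155
S(12,10) = 10*55 + 1155 = 550 + 1155
S(12,10) = 1705


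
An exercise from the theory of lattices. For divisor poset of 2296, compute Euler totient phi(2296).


phi(n) = n * prod_{p|n} (1 - 1/p).
Prime divisors of 2296: [2, 7, 41]
phi(2296) = 2296 * (1 - 1/2) * (1 - 1/7) * (1 - 1/41)
phi(2296) = 960


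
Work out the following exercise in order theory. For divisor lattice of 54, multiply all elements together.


Divisors of 54: [1, 2, 3, 6, 9, 18, 27, 54]
Product = n^(d(n)/2) = 54^(8/2)
Product = 8503056


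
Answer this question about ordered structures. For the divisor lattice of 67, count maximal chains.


A maximal chain goes from the minimum element to a maximal element via cover relations.
Counting all min-to-max paths in the cover graph.
Total maximal chains: 1


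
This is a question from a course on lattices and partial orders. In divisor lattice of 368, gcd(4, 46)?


Meet=gcd.
gcd(4,46)=2


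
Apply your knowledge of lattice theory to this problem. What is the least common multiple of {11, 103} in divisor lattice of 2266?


In a divisor lattice, join = lcm (least common multiple).
Compute lcm iteratively: start with first element, then lcm(current, next).
Elements: [11, 103]
lcm(11,103) = 1133
Final lcm = 1133


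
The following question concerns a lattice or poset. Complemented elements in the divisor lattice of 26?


An element a is complemented if some b has a meet b = bottom, a join b = top.
a is complemented iff gcd(a, n/a)=1, i.e. a is a unitary divisor of 26.
Complemented elements: 1, 2, 13, 26
Count: 4


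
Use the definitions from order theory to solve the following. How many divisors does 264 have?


Divisors of 264: [1, 2, 3, 4, 6, 8, 11, 12, 22, 24, 33, 44, 66, 88, 132, 264]
Count: 16


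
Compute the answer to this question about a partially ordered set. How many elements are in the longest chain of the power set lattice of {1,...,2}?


A chain is a totally ordered subset; we count the number of elements in a maximum chain.
Compute, for each element x, the size of the longest chain ending at x:
  {}: 1
  {1}: 2
  {2}: 2
  {1,2}: 3
A maximum chain: {} < {1} < {1,2}
Number of elements in the longest chain: 3


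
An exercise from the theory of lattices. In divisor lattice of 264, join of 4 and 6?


In a divisor lattice, join = lcm (least common multiple).
gcd(4,6) = 2
lcm(4,6) = 4*6/gcd = 24/2 = 12


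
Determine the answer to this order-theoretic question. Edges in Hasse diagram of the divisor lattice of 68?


A cover relation a -< b holds when a < b with no c strictly between.
Cover relations:
  1 -< 2
  1 -< 17
  2 -< 4
  2 -< 34
  4 -< 68
  17 -< 34
  34 -< 68
Total: 7


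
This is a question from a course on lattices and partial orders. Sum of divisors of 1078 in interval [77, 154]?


Interval [77,154] in divisors of 1078: [77, 154]
Sum = 231


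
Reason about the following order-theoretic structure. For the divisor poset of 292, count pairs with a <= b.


The order relation is {(a,b) : a <= b}, reflexive so it includes (a,a).
Examples: (1,1), (1,146), (1,2), (1,292), (1,4), ...
Total ordered pairs: 18


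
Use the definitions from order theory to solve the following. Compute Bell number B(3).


B(n) = number of set partitions of an n-element set.
B(n) satisfies the recurrence: B(n+1) = sum_k C(n,k)*B(k).
B(3) = 5


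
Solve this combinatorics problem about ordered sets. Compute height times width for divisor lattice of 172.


Height = length of longest chain minus 1; width = size of largest antichain.
A maximum chain: 1 | 43 | 86 | 172  (height 3).
A maximum antichain: {2, 43}  (width 2).
Product = 3 * 2 = 6


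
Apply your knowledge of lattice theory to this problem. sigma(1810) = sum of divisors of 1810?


sigma(n) = sum of divisors.
Divisors of 1810: [1, 2, 5, 10, 181, 362, 905, 1810]
Sum = 3276


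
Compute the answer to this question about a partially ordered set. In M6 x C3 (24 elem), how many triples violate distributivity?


Distributive law: a ^ (b v c) = (a ^ b) v (a ^ c).
Check all 24^3 = 13824 ordered triples (a,b,c).
  e.g. a=(a1,0), b=(a2,0), c=(a3,0): lhs=(a1,0) != rhs=(0,0)
  e.g. a=(a1,0), b=(a2,0), c=(a3,1): lhs=(a1,0) != rhs=(0,0)
Total violating triples: 3240


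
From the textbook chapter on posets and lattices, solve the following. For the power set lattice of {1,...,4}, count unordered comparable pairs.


A comparable pair {a,b} has a < b or b < a in the order.
Count unordered pairs where one element is strictly below the other.
Examples: {{},{1}}, {{},{2}}, {{},{3}}, {{},{4}}, ...
Total comparable pairs: 65


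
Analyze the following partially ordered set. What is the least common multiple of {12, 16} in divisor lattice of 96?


In a divisor lattice, join = lcm (least common multiple).
Compute lcm iteratively: start with first element, then lcm(current, next).
Elements: [12, 16]
lcm(12,16) = 48
Final lcm = 48


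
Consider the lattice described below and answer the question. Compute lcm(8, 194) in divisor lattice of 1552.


In a divisor lattice, join = lcm (least common multiple).
gcd(8,194) = 2
lcm(8,194) = 8*194/gcd = 1552/2 = 776


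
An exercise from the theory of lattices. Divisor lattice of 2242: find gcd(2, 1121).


In a divisor lattice, meet = gcd (greatest common divisor).
By Euclidean algorithm or factoring: gcd(2,1121) = 1


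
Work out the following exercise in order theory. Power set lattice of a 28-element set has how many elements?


Power set = 2^n.
2^28 = 268435456


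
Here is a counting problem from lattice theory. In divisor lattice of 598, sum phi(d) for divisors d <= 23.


Divisors of 598 up to 23: [1, 2, 13, 23]
phi values: [1, 1, 12, 22]
Sum = 36


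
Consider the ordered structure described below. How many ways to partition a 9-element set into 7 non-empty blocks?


S(n,k) = k*S(n-1,k) + S(n-1,k-1).
S(8,7) = 28, S(8,6) = 266
S(9,7) = 7*28 + 266 = 196 + 266
S(9,7) = 462


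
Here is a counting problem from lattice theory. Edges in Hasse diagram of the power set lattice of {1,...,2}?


A cover relation a -< b holds when a < b with no c strictly between.
Cover relations:
  {} -< {1}
  {} -< {2}
  {1} -< {1,2}
  {2} -< {1,2}
Total: 4


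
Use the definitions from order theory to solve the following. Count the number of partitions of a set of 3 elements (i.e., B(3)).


B(n) = number of set partitions of an n-element set.
B(n) satisfies the recurrence: B(n+1) = sum_k C(n,k)*B(k).
B(3) = 5


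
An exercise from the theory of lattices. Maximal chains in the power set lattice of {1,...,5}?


A maximal chain goes from the minimum element to a maximal element via cover relations.
Counting all min-to-max paths in the cover graph.
Total maximal chains: 120


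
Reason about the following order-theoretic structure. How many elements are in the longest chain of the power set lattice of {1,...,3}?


A chain is a totally ordered subset; we count the number of elements in a maximum chain.
Compute, for each element x, the size of the longest chain ending at x:
  {}: 1
  {1}: 2
  {2}: 2
  {3}: 2
  {1,2}: 3
  {1,3}: 3
  ...
A maximum chain: {} < {1} < {1,2} < {1,2,3}
Number of elements in the longest chain: 4


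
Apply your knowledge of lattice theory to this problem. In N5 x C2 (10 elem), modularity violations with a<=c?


Modular law: if a <= c then a v (b ^ c) = (a v b) ^ c.
Check all triples (a,b,c) with a <= c among 10 elements.
  e.g. a=(a,0), b=(c,0), c=(b,0): lhs=(a,0) != rhs=(b,0)
  e.g. a=(a,0), b=(c,1), c=(b,0): lhs=(a,0) != rhs=(b,0)
Total violating triples: 6


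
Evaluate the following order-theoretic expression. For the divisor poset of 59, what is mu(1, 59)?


In a divisor lattice, mu(a,b) = mu(b/a) where mu is the classical Mobius function.
b/a = 59/1 = 59
Prime factorization of 59: primes [59]
59 is squarefree with 1 prime factor(s), so mu(59) = (-1)^1 = -1


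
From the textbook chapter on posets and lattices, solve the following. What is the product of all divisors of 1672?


Divisors of 1672: [1, 2, 4, 8, 11, 19, 22, 38, 44, 76, 88, 152, 209, 418, 836, 1672]
Product = n^(d(n)/2) = 1672^(16/2)
Product = 61078756237547902269915136


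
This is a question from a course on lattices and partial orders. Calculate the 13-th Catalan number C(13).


C(n) = C(2n, n) / (n+1).
C(26, 13) = 10400600
C(13) = 10400600 / 14 = 742900


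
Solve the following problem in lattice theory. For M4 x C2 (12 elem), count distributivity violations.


Distributive law: a ^ (b v c) = (a ^ b) v (a ^ c).
Check all 12^3 = 1728 ordered triples (a,b,c).
  e.g. a=(a1,0), b=(a2,0), c=(a3,0): lhs=(a1,0) != rhs=(0,0)
  e.g. a=(a1,0), b=(a2,0), c=(a3,1): lhs=(a1,0) != rhs=(0,0)
Total violating triples: 192


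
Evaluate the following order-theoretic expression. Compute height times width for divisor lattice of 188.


Height = length of longest chain minus 1; width = size of largest antichain.
A maximum chain: 1 | 47 | 94 | 188  (height 3).
A maximum antichain: {2, 47}  (width 2).
Product = 3 * 2 = 6


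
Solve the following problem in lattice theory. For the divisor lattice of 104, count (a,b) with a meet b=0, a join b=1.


Complement pair (a,b): a meet b = bottom, a join b = top.
Here: gcd(a,b)=1 and lcm(a,b)=104, i.e. a*b=104 with a,b coprime.
Pairs found: (1,104), (8,13), (13,8), (104,1)
Total ordered pairs: 4


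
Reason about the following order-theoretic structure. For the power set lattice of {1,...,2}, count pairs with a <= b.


The order relation is {(a,b) : a <= b}, reflexive so it includes (a,a).
Examples: ({},{}), ({},{1,2}), ({},{1}), ({},{2}), ({1,2},{1,2}), ...
Total ordered pairs: 9


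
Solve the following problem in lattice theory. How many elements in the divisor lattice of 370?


Divisors of 370: [1, 2, 5, 10, 37, 74, 185, 370]
Count: 8


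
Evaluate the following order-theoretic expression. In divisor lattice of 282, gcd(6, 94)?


Meet=gcd.
gcd(6,94)=2


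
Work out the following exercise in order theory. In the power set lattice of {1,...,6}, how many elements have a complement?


An element a is complemented if some b has a meet b = bottom, a join b = top.
every subset A has complement S\A, so all elements are complemented.
Complemented elements: {}, {1}, {2}, {3}, {4}, {5}, ... (58 more)
Count: 64


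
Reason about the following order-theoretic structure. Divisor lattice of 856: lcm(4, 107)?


Join=lcm.
gcd(4,107)=1
lcm=428


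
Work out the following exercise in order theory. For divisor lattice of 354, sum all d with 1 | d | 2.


Interval [1,2] in divisors of 354: [1, 2]
Sum = 3


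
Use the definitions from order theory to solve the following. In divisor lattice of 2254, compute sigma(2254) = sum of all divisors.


sigma(n) = sum of divisors.
Divisors of 2254: [1, 2, 7, 14, 23, 46, 49, 98, 161, 322, 1127, 2254]
Sum = 4104


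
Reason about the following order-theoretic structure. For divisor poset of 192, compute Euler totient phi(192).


phi(n) = n * prod_{p|n} (1 - 1/p).
Prime divisors of 192: [2, 3]
phi(192) = 192 * (1 - 1/2) * (1 - 1/3)
phi(192) = 64


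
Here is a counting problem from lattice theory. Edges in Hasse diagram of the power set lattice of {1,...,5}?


A cover relation a -< b holds when a < b with no c strictly between.
Cover relations:
  {} -< {1}
  {} -< {2}
  {} -< {3}
  {} -< {4}
  {} -< {5}
  {1} -< {1,2}
  {1} -< {1,3}
  {1} -< {1,4}
  ...72 more
Total: 80


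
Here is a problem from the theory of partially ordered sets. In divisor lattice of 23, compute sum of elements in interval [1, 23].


Interval [1,23] in divisors of 23: [1, 23]
Sum = 24


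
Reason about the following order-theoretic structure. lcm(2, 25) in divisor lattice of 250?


Join=lcm.
gcd(2,25)=1
lcm=50


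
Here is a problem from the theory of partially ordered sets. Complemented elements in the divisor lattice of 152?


An element a is complemented if some b has a meet b = bottom, a join b = top.
a is complemented iff gcd(a, n/a)=1, i.e. a is a unitary divisor of 152.
Complemented elements: 1, 8, 19, 152
Count: 4


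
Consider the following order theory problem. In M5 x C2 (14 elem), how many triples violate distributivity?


Distributive law: a ^ (b v c) = (a ^ b) v (a ^ c).
Check all 14^3 = 2744 ordered triples (a,b,c).
  e.g. a=(a1,0), b=(a2,0), c=(a3,0): lhs=(a1,0) != rhs=(0,0)
  e.g. a=(a1,0), b=(a2,0), c=(a3,1): lhs=(a1,0) != rhs=(0,0)
Total violating triples: 480


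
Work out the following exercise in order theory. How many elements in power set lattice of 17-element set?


Power set = 2^n.
2^17 = 131072


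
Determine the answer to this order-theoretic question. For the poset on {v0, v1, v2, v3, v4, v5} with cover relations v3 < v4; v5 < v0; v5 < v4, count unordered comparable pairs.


A comparable pair {a,b} has a < b or b < a in the order.
Count unordered pairs where one element is strictly below the other.
Examples: {v0,v5}, {v3,v4}, {v4,v5}
Total comparable pairs: 3


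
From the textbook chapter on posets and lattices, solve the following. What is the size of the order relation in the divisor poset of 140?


The order relation is {(a,b) : a <= b}, reflexive so it includes (a,a).
Examples: (1,1), (1,10), (1,14), (1,140), (1,2), ...
Total ordered pairs: 54


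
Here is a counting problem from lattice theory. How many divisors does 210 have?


Divisors of 210: [1, 2, 3, 5, 6, 7, 10, 14, 15, 21, 30, 35, 42, 70, 105, 210]
Count: 16


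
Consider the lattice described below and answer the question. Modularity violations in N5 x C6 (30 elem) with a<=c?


Modular law: if a <= c then a v (b ^ c) = (a v b) ^ c.
Check all triples (a,b,c) with a <= c among 30 elements.
  e.g. a=(a,0), b=(c,0), c=(b,0): lhs=(a,0) != rhs=(b,0)
  e.g. a=(a,0), b=(c,1), c=(b,0): lhs=(a,0) != rhs=(b,0)
Total violating triples: 126


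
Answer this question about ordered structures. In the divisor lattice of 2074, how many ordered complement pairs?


Complement pair (a,b): a meet b = bottom, a join b = top.
Here: gcd(a,b)=1 and lcm(a,b)=2074, i.e. a*b=2074 with a,b coprime.
Pairs found: (1,2074), (2,1037), (17,122), (34,61), ... (4 more)
Total ordered pairs: 8


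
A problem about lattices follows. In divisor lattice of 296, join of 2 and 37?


In a divisor lattice, join = lcm (least common multiple).
gcd(2,37) = 1
lcm(2,37) = 2*37/gcd = 74/1 = 74


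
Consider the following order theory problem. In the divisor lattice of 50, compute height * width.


Height = length of longest chain minus 1; width = size of largest antichain.
A maximum chain: 1 | 5 | 25 | 50  (height 3).
A maximum antichain: {2, 5}  (width 2).
Product = 3 * 2 = 6


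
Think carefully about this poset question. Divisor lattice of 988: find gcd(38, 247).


In a divisor lattice, meet = gcd (greatest common divisor).
By Euclidean algorithm or factoring: gcd(38,247) = 19


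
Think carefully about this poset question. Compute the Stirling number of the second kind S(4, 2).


S(n,k) = k*S(n-1,k) + S(n-1,k-1).
S(3,2) = 3, S(3,1) = 1
S(4,2) = 2*3 + 1 = 6 + 1
S(4,2) = 7


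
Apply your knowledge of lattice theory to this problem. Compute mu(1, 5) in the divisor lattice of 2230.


In a divisor lattice, mu(a,b) = mu(b/a) where mu is the classical Mobius function.
b/a = 5/1 = 5
Prime factorization of 5: primes [5]
5 is squarefree with 1 prime factor(s), so mu(5) = (-1)^1 = -1


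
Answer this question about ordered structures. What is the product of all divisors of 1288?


Divisors of 1288: [1, 2, 4, 7, 8, 14, 23, 28, 46, 56, 92, 161, 184, 322, 644, 1288]
Product = n^(d(n)/2) = 1288^(16/2)
Product = 7574027963090657918058496


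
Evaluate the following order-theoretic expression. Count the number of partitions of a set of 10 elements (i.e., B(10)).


B(n) = number of set partitions of an n-element set.
B(n) satisfies the recurrence: B(n+1) = sum_k C(n,k)*B(k).
B(10) = 115975


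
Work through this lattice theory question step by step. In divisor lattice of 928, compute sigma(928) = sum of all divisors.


sigma(n) = sum of divisors.
Divisors of 928: [1, 2, 4, 8, 16, 29, 32, 58, 116, 232, 464, 928]
Sum = 1890


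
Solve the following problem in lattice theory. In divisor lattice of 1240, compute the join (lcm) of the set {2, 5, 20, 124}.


In a divisor lattice, join = lcm (least common multiple).
Compute lcm iteratively: start with first element, then lcm(current, next).
Elements: [2, 5, 20, 124]
lcm(2,5) = 10
lcm(10,20) = 20
lcm(20,124) = 620
Final lcm = 620


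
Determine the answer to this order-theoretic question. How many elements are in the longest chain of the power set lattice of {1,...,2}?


A chain is a totally ordered subset; we count the number of elements in a maximum chain.
Compute, for each element x, the size of the longest chain ending at x:
  {}: 1
  {1}: 2
  {2}: 2
  {1,2}: 3
A maximum chain: {} < {1} < {1,2}
Number of elements in the longest chain: 3


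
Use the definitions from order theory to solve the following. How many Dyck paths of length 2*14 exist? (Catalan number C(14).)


C(n) = C(2n, n) / (n+1).
C(28, 14) = 40116600
C(14) = 40116600 / 15 = 2674440


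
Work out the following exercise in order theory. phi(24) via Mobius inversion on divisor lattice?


phi(n) = n * prod_{p|n} (1 - 1/p).
Prime divisors of 24: [2, 3]
phi(24) = 24 * (1 - 1/2) * (1 - 1/3)
phi(24) = 8


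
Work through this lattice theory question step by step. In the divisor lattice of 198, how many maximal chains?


A maximal chain goes from the minimum element to a maximal element via cover relations.
Counting all min-to-max paths in the cover graph.
Total maximal chains: 12


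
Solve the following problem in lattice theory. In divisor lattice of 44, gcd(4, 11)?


Meet=gcd.
gcd(4,11)=1


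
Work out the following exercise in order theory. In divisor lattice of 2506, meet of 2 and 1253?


In a divisor lattice, meet = gcd (greatest common divisor).
By Euclidean algorithm or factoring: gcd(2,1253) = 1


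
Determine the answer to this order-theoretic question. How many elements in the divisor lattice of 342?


Divisors of 342: [1, 2, 3, 6, 9, 18, 19, 38, 57, 114, 171, 342]
Count: 12


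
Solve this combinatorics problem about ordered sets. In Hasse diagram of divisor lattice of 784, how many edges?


A cover relation a -< b holds when a < b with no c strictly between.
Cover relations:
  1 -< 2
  1 -< 7
  2 -< 4
  2 -< 14
  4 -< 8
  4 -< 28
  7 -< 14
  7 -< 49
  ...14 more
Total: 22


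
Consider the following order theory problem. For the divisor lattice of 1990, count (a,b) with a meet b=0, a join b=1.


Complement pair (a,b): a meet b = bottom, a join b = top.
Here: gcd(a,b)=1 and lcm(a,b)=1990, i.e. a*b=1990 with a,b coprime.
Pairs found: (1,1990), (2,995), (5,398), (10,199), ... (4 more)
Total ordered pairs: 8


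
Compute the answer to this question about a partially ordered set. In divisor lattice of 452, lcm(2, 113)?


Join=lcm.
gcd(2,113)=1
lcm=226


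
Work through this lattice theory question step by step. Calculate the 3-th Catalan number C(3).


C(n) = C(2n, n) / (n+1).
C(6, 3) = 20
C(3) = 20 / 4 = 5


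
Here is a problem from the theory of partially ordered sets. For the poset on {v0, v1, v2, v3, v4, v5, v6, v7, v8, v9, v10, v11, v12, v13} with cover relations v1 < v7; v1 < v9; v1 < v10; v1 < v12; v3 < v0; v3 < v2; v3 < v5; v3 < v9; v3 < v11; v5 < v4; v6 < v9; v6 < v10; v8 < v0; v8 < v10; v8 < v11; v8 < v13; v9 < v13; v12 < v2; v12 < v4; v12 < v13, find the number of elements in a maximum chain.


A chain is a totally ordered subset; we count the number of elements in a maximum chain.
Compute, for each element x, the size of the longest chain ending at x:
  v1: 1
  v3: 1
  v6: 1
  v8: 1
  v5: 2
  v7: 2
  ...
A maximum chain: v1 < v12 < v2
Number of elements in the longest chain: 3


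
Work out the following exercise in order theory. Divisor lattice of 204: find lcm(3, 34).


In a divisor lattice, join = lcm (least common multiple).
gcd(3,34) = 1
lcm(3,34) = 3*34/gcd = 102/1 = 102


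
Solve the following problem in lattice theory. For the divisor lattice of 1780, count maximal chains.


A maximal chain goes from the minimum element to a maximal element via cover relations.
Counting all min-to-max paths in the cover graph.
Total maximal chains: 12


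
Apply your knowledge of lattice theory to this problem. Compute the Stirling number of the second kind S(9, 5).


S(n,k) = k*S(n-1,k) + S(n-1,k-1).
S(8,5) = 1050, S(8,4) = 1701
S(9,5) = 5*1050 + 1701 = 5250 + 1701
S(9,5) = 6951


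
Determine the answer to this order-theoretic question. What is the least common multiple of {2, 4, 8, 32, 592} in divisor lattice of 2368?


In a divisor lattice, join = lcm (least common multiple).
Compute lcm iteratively: start with first element, then lcm(current, next).
Elements: [2, 4, 8, 32, 592]
lcm(2,4) = 4
lcm(4,8) = 8
lcm(8,32) = 32
lcm(32,592) = 1184
Final lcm = 1184


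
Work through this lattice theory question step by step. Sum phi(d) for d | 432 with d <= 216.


Divisors of 432 up to 216: [1, 2, 3, 4, 6, 8, 9, 12, 16, 18, 24, 27, 36, 48, 54, 72, 108, 144, 216]
phi values: [1, 1, 2, 2, 2, 4, 6, 4, 8, 6, 8, 18, 12, 16, 18, 24, 36, 48, 72]
Sum = 288


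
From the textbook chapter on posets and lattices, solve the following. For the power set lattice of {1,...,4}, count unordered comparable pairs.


A comparable pair {a,b} has a < b or b < a in the order.
Count unordered pairs where one element is strictly below the other.
Examples: {{},{1}}, {{},{2}}, {{},{3}}, {{},{4}}, ...
Total comparable pairs: 65


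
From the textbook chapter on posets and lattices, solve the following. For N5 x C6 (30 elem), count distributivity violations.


Distributive law: a ^ (b v c) = (a ^ b) v (a ^ c).
Check all 30^3 = 27000 ordered triples (a,b,c).
  e.g. a=(b,0), b=(a,0), c=(c,0): lhs=(b,0) != rhs=(a,0)
  e.g. a=(b,0), b=(a,0), c=(c,1): lhs=(b,0) != rhs=(a,0)
Total violating triples: 432


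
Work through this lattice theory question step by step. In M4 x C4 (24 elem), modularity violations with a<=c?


Modular law: if a <= c then a v (b ^ c) = (a v b) ^ c.
Check all triples (a,b,c) with a <= c among 24 elements.
This lattice is modular (diamonds M_m and their chain-products are modular).
Total violating triples: 0


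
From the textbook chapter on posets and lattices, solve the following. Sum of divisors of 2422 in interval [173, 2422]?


Interval [173,2422] in divisors of 2422: [173, 346, 1211, 2422]
Sum = 4152


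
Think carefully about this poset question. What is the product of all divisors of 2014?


Divisors of 2014: [1, 2, 19, 38, 53, 106, 1007, 2014]
Product = n^(d(n)/2) = 2014^(8/2)
Product = 16452725990416


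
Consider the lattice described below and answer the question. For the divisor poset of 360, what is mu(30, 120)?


In a divisor lattice, mu(a,b) = mu(b/a) where mu is the classical Mobius function.
b/a = 120/30 = 4
Prime factorization of 4: primes [2]
4 is not squarefree, so mu(4) = 0


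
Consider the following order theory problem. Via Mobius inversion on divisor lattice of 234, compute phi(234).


phi(n) = n * prod_{p|n} (1 - 1/p).
Prime divisors of 234: [2, 3, 13]
phi(234) = 234 * (1 - 1/2) * (1 - 1/3) * (1 - 1/13)
phi(234) = 72


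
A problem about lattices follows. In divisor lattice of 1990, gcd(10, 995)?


Meet=gcd.
gcd(10,995)=5


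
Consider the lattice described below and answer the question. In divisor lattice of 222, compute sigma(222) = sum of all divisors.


sigma(n) = sum of divisors.
Divisors of 222: [1, 2, 3, 6, 37, 74, 111, 222]
Sum = 456


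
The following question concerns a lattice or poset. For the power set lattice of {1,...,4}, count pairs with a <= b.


The order relation is {(a,b) : a <= b}, reflexive so it includes (a,a).
Examples: ({},{}), ({},{1,2}), ({},{1,2,3}), ({},{1,2,3,4}), ({},{1,2,4}), ...
Total ordered pairs: 81


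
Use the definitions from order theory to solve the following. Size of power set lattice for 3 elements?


Power set = 2^n.
2^3 = 8


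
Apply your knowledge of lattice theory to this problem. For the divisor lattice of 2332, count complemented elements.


An element a is complemented if some b has a meet b = bottom, a join b = top.
a is complemented iff gcd(a, n/a)=1, i.e. a is a unitary divisor of 2332.
Complemented elements: 1, 4, 11, 44, 53, 212, ... (2 more)
Count: 8


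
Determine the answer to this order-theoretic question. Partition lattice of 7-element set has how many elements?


B(n) = number of set partitions of an n-element set.
B(n) satisfies the recurrence: B(n+1) = sum_k C(n,k)*B(k).
B(7) = 877


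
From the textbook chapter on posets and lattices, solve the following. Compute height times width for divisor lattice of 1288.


Height = length of longest chain minus 1; width = size of largest antichain.
A maximum chain: 1 | 23 | 161 | 322 | 644 | 1288  (height 5).
A maximum antichain: {4, 14, 46, 161}  (width 4).
Product = 5 * 4 = 20


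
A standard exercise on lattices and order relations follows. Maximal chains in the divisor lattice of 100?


A maximal chain goes from the minimum element to a maximal element via cover relations.
Counting all min-to-max paths in the cover graph.
Total maximal chains: 6


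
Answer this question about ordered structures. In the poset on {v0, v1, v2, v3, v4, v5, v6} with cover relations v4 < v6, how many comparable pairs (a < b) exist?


A comparable pair {a,b} has a < b or b < a in the order.
Count unordered pairs where one element is strictly below the other.
Examples: {v4,v6}
Total comparable pairs: 1


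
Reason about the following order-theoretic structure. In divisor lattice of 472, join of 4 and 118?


In a divisor lattice, join = lcm (least common multiple).
gcd(4,118) = 2
lcm(4,118) = 4*118/gcd = 472/2 = 236


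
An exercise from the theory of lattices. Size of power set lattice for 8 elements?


Power set = 2^n.
2^8 = 256


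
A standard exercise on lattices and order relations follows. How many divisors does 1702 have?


Divisors of 1702: [1, 2, 23, 37, 46, 74, 851, 1702]
Count: 8


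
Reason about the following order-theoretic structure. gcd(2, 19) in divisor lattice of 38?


Meet=gcd.
gcd(2,19)=1


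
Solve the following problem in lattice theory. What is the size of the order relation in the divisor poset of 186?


The order relation is {(a,b) : a <= b}, reflexive so it includes (a,a).
Examples: (1,1), (1,186), (1,2), (1,3), (1,31), ...
Total ordered pairs: 27


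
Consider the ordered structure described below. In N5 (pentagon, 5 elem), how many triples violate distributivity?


Distributive law: a ^ (b v c) = (a ^ b) v (a ^ c).
Check all 5^3 = 125 ordered triples (a,b,c).
  e.g. a=b, b=a, c=c: lhs=b != rhs=a
  e.g. a=b, b=c, c=a: lhs=b != rhs=a
Total violating triples: 2


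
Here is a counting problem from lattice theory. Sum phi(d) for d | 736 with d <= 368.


Divisors of 736 up to 368: [1, 2, 4, 8, 16, 23, 32, 46, 92, 184, 368]
phi values: [1, 1, 2, 4, 8, 22, 16, 22, 44, 88, 176]
Sum = 384


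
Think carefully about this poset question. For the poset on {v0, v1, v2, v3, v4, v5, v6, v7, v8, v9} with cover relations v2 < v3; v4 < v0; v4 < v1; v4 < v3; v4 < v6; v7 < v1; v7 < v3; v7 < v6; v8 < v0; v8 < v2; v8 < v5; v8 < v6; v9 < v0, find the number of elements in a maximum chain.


A chain is a totally ordered subset; we count the number of elements in a maximum chain.
Compute, for each element x, the size of the longest chain ending at x:
  v4: 1
  v7: 1
  v8: 1
  v9: 1
  v2: 2
  v5: 2
  ...
A maximum chain: v8 < v2 < v3
Number of elements in the longest chain: 3


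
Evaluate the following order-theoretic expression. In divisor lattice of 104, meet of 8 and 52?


In a divisor lattice, meet = gcd (greatest common divisor).
By Euclidean algorithm or factoring: gcd(8,52) = 4


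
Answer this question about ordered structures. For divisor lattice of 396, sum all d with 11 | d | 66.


Interval [11,66] in divisors of 396: [11, 22, 33, 66]
Sum = 132


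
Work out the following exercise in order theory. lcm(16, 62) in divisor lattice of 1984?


Join=lcm.
gcd(16,62)=2
lcm=496


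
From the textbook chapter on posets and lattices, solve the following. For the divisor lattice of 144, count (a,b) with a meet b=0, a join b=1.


Complement pair (a,b): a meet b = bottom, a join b = top.
Here: gcd(a,b)=1 and lcm(a,b)=144, i.e. a*b=144 with a,b coprime.
Pairs found: (1,144), (9,16), (16,9), (144,1)
Total ordered pairs: 4


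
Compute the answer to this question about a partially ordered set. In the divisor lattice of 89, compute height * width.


Height = length of longest chain minus 1; width = size of largest antichain.
A maximum chain: 1 | 89  (height 1).
A maximum antichain: {1}  (width 1).
Product = 1 * 1 = 1


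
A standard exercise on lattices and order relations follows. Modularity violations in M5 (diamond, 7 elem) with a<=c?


Modular law: if a <= c then a v (b ^ c) = (a v b) ^ c.
Check all triples (a,b,c) with a <= c among 7 elements.
This lattice is modular (diamonds M_m and their chain-products are modular).
Total violating triples: 0


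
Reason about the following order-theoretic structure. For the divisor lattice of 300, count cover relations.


A cover relation a -< b holds when a < b with no c strictly between.
Cover relations:
  1 -< 2
  1 -< 3
  1 -< 5
  2 -< 4
  2 -< 6
  2 -< 10
  3 -< 6
  3 -< 15
  ...25 more
Total: 33


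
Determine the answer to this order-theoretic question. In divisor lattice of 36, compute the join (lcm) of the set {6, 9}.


In a divisor lattice, join = lcm (least common multiple).
Compute lcm iteratively: start with first element, then lcm(current, next).
Elements: [6, 9]
lcm(6,9) = 18
Final lcm = 18


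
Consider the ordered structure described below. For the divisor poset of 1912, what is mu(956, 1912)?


In a divisor lattice, mu(a,b) = mu(b/a) where mu is the classical Mobius function.
b/a = 1912/956 = 2
Prime factorization of 2: primes [2]
2 is squarefree with 1 prime factor(s), so mu(2) = (-1)^1 = -1


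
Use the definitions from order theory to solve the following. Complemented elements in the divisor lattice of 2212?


An element a is complemented if some b has a meet b = bottom, a join b = top.
a is complemented iff gcd(a, n/a)=1, i.e. a is a unitary divisor of 2212.
Complemented elements: 1, 4, 7, 28, 79, 316, ... (2 more)
Count: 8


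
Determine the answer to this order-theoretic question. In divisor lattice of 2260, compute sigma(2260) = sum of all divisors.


sigma(n) = sum of divisors.
Divisors of 2260: [1, 2, 4, 5, 10, 20, 113, 226, 452, 565, 1130, 2260]
Sum = 4788


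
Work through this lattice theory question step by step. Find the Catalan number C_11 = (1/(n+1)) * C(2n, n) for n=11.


C(n) = C(2n, n) / (n+1).
C(22, 11) = 705432
C(11) = 705432 / 12 = 58786


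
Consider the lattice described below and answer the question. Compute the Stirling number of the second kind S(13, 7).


S(n,k) = k*S(n-1,k) + S(n-1,k-1).
S(12,7) = 627396, S(12,6) = 1323652
S(13,7) = 7*627396 + 1323652 = 4391772 + 1323652
S(13,7) = 5715424


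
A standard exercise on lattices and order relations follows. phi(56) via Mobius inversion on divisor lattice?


phi(n) = n * prod_{p|n} (1 - 1/p).
Prime divisors of 56: [2, 7]
phi(56) = 56 * (1 - 1/2) * (1 - 1/7)
phi(56) = 24


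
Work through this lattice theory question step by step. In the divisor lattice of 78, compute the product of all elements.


Divisors of 78: [1, 2, 3, 6, 13, 26, 39, 78]
Product = n^(d(n)/2) = 78^(8/2)
Product = 37015056


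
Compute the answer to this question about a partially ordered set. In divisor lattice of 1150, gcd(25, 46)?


Meet=gcd.
gcd(25,46)=1


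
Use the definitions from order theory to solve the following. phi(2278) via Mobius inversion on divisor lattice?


phi(n) = n * prod_{p|n} (1 - 1/p).
Prime divisors of 2278: [2, 17, 67]
phi(2278) = 2278 * (1 - 1/2) * (1 - 1/17) * (1 - 1/67)
phi(2278) = 1056


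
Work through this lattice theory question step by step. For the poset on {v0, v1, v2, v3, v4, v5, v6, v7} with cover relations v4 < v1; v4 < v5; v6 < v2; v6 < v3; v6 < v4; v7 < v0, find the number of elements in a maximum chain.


A chain is a totally ordered subset; we count the number of elements in a maximum chain.
Compute, for each element x, the size of the longest chain ending at x:
  v6: 1
  v7: 1
  v0: 2
  v2: 2
  v3: 2
  v4: 2
  ...
A maximum chain: v6 < v4 < v1
Number of elements in the longest chain: 3


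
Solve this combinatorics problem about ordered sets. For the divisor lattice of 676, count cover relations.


A cover relation a -< b holds when a < b with no c strictly between.
Cover relations:
  1 -< 2
  1 -< 13
  2 -< 4
  2 -< 26
  4 -< 52
  13 -< 26
  13 -< 169
  26 -< 52
  ...4 more
Total: 12


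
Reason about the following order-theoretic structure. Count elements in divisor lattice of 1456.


Divisors of 1456: [1, 2, 4, 7, 8, 13, 14, 16, 26, 28, 52, 56, 91, 104, 112, 182, 208, 364, 728, 1456]
Count: 20


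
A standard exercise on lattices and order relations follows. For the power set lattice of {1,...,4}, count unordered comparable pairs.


A comparable pair {a,b} has a < b or b < a in the order.
Count unordered pairs where one element is strictly below the other.
Examples: {{},{1}}, {{},{2}}, {{},{3}}, {{},{4}}, ...
Total comparable pairs: 65


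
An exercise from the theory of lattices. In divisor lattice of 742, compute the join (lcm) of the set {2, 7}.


In a divisor lattice, join = lcm (least common multiple).
Compute lcm iteratively: start with first element, then lcm(current, next).
Elements: [2, 7]
lcm(2,7) = 14
Final lcm = 14


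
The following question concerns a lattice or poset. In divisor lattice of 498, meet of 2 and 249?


In a divisor lattice, meet = gcd (greatest common divisor).
By Euclidean algorithm or factoring: gcd(2,249) = 1


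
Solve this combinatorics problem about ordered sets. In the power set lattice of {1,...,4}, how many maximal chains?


A maximal chain goes from the minimum element to a maximal element via cover relations.
Counting all min-to-max paths in the cover graph.
Total maximal chains: 24


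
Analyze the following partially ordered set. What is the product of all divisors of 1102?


Divisors of 1102: [1, 2, 19, 29, 38, 58, 551, 1102]
Product = n^(d(n)/2) = 1102^(8/2)
Product = 1474777075216


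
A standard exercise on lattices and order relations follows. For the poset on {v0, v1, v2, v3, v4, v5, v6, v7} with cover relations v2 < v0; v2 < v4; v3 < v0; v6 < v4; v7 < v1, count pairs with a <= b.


The order relation is {(a,b) : a <= b}, reflexive so it includes (a,a).
Examples: (v0,v0), (v1,v1), (v2,v0), (v2,v2), (v2,v4), ...
Total ordered pairs: 13


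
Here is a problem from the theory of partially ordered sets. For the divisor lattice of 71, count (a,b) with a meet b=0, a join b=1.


Complement pair (a,b): a meet b = bottom, a join b = top.
Here: gcd(a,b)=1 and lcm(a,b)=71, i.e. a*b=71 with a,b coprime.
Pairs found: (1,71), (71,1)
Total ordered pairs: 2


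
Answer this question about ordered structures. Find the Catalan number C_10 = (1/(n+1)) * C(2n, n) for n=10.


C(n) = C(2n, n) / (n+1).
C(20, 10) = 184756
C(10) = 184756 / 11 = 16796


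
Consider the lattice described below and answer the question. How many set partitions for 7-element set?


B(n) = number of set partitions of an n-element set.
B(n) satisfies the recurrence: B(n+1) = sum_k C(n,k)*B(k).
B(7) = 877
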